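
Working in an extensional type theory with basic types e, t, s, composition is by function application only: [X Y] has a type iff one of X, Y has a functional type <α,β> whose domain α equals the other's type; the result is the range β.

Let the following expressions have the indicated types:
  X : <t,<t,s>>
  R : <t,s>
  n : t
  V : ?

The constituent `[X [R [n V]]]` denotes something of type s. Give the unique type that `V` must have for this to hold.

For [X [R [n V]]] to have type s with X of type <t,<t,s>>, [R [n V]] must be the function: [R [n V]] : <<t,<t,s>>,s>.
For [R [n V]] to have type <<t,<t,s>>,s> with R of type <t,s>, [n V] must be the function: [n V] : <<t,s>,<<t,<t,s>>,s>>.
For [n V] to have type <<t,s>,<<t,<t,s>>,s>> with n of type t, V must be the function: V : <t,<<t,s>,<<t,<t,s>>,s>>>.

<t,<<t,s>,<<t,<t,s>>,s>>>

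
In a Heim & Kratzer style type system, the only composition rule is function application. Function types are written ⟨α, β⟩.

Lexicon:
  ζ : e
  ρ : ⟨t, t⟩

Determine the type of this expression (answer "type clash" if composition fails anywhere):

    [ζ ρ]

[ζ ρ]: e with ⟨t, t⟩ — neither is a function whose domain matches the other; composition fails here.

type clash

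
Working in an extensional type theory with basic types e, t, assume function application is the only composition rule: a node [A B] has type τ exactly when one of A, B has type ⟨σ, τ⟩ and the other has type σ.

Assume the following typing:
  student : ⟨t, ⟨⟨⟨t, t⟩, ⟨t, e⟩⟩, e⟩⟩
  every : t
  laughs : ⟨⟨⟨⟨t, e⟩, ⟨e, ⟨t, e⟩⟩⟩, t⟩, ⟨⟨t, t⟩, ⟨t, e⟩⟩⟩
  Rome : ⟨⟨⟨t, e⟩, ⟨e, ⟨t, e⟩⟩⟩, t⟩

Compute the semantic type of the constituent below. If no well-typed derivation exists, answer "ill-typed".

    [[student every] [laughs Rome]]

e

[student every] — student of type ⟨t, ⟨⟨⟨t, t⟩, ⟨t, e⟩⟩, e⟩⟩ combines with every of type t: type ⟨⟨⟨t, t⟩, ⟨t, e⟩⟩, e⟩.
[laughs Rome] — laughs of type ⟨⟨⟨⟨t, e⟩, ⟨e, ⟨t, e⟩⟩⟩, t⟩, ⟨⟨t, t⟩, ⟨t, e⟩⟩⟩ combines with Rome of type ⟨⟨⟨t, e⟩, ⟨e, ⟨t, e⟩⟩⟩, t⟩: type ⟨⟨t, t⟩, ⟨t, e⟩⟩.
[[student every] [laughs Rome]] — [student every] of type ⟨⟨⟨t, t⟩, ⟨t, e⟩⟩, e⟩ combines with [laughs Rome] of type ⟨⟨t, t⟩, ⟨t, e⟩⟩: type e.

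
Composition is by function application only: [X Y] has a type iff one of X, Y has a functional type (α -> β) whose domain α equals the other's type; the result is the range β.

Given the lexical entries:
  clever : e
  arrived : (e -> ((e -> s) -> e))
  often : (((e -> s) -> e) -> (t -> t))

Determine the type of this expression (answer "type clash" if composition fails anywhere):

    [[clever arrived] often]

(t -> t)

[clever arrived]: functor arrived : (e -> ((e -> s) -> e)), argument clever : e; result ((e -> s) -> e).
[[clever arrived] often]: functor often : (((e -> s) -> e) -> (t -> t)), argument [clever arrived] : ((e -> s) -> e); result (t -> t).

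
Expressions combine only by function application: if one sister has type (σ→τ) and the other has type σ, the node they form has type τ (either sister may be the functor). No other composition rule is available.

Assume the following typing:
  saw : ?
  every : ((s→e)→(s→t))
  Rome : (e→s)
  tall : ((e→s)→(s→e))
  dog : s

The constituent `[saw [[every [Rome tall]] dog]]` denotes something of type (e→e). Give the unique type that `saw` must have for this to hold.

(t→(e→e))

[saw [[every [Rome tall]] dog]] is required to be (e→e). [[every [Rome tall]] dog] : t cannot yield (e→e) as functor, so saw : (t→(e→e)).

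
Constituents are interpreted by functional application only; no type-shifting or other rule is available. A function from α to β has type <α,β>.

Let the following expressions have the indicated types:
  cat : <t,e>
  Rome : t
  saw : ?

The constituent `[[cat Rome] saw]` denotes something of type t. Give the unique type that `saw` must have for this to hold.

<e,t>

At [[cat Rome] saw] (required: t): [cat Rome] is e, which is not a function with range t; hence saw is the functor — type <e,t>.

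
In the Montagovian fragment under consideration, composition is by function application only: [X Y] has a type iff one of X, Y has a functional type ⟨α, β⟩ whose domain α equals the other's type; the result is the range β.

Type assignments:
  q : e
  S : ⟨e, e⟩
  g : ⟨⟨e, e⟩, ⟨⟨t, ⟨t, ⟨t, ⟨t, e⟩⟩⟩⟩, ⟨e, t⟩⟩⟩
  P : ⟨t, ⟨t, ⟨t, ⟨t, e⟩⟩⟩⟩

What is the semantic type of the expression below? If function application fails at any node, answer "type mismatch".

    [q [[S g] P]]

[S g] — g of type ⟨⟨e, e⟩, ⟨⟨t, ⟨t, ⟨t, ⟨t, e⟩⟩⟩⟩, ⟨e, t⟩⟩⟩ combines with S of type ⟨e, e⟩: type ⟨⟨t, ⟨t, ⟨t, ⟨t, e⟩⟩⟩⟩, ⟨e, t⟩⟩.
[[S g] P] — [S g] of type ⟨⟨t, ⟨t, ⟨t, ⟨t, e⟩⟩⟩⟩, ⟨e, t⟩⟩ combines with P of type ⟨t, ⟨t, ⟨t, ⟨t, e⟩⟩⟩⟩: type ⟨e, t⟩.
[q [[S g] P]] — [[S g] P] of type ⟨e, t⟩ combines with q of type e: type t.

t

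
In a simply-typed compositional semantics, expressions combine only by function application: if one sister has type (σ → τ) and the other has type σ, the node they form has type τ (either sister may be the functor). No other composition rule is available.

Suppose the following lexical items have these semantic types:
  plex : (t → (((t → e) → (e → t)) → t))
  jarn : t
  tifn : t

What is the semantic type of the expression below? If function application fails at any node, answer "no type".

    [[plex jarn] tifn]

[plex jarn]: plex is (t → (((t → e) → (e → t)) → t)), jarn is t; result (((t → e) → (e → t)) → t).
At [[plex jarn] tifn]: neither (((t → e) → (e → t)) → t) nor t can take the other as argument; the node is ill-typed.

no type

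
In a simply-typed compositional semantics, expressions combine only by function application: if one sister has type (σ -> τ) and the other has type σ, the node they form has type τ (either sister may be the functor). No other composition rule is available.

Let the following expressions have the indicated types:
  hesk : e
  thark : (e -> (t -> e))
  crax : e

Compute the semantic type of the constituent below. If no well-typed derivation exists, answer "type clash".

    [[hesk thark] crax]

type clash

[hesk thark]: (e -> (t -> e)) applied to e yields (t -> e).
[[hesk thark] crax]: (t -> e) with e — neither is a function whose domain matches the other; composition fails here.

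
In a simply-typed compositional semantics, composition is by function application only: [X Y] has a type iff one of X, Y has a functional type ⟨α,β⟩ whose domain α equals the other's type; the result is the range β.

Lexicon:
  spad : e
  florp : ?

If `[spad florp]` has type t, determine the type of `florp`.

[spad florp] must have type t. The sister spad has type e; that is not a function onto t, so florp must be the functor, of type ⟨e,t⟩.

⟨e,t⟩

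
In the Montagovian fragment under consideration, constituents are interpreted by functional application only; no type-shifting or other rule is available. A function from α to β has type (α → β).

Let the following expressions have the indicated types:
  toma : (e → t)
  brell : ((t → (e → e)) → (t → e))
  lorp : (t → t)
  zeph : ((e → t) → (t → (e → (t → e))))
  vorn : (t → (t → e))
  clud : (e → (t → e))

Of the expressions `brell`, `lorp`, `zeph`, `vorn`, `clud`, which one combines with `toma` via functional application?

zeph

brell : ((t → (e → e)) → (t → e)) — neither side's domain matches the other.
lorp : (t → t) — neither side's domain matches the other.
zeph — combines: zeph : ((e → t) → (t → (e → (t → e)))) takes toma : (e → t) as argument, giving (t → (e → (t → e))).
vorn : (t → (t → e)) — neither side's domain matches the other.
clud : (e → (t → e)) — neither side's domain matches the other.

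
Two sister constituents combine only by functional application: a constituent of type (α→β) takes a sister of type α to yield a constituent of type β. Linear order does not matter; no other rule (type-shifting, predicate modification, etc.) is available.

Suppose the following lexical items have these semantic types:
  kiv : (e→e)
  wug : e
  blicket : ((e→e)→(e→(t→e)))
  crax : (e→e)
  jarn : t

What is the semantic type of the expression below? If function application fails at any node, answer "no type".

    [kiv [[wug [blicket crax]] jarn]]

e

[blicket crax]: functor blicket : ((e→e)→(e→(t→e))), argument crax : (e→e); result (e→(t→e)).
[wug [blicket crax]]: functor [blicket crax] : (e→(t→e)), argument wug : e; result (t→e).
[[wug [blicket crax]] jarn]: functor [wug [blicket crax]] : (t→e), argument jarn : t; result e.
[kiv [[wug [blicket crax]] jarn]]: functor kiv : (e→e), argument [[wug [blicket crax]] jarn] : e; result e.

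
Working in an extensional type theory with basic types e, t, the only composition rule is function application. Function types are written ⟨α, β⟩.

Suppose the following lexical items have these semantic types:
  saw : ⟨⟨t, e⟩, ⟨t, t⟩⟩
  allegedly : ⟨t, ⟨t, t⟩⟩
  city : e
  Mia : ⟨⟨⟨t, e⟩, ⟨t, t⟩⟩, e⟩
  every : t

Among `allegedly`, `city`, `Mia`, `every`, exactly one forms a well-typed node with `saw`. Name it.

Mia

allegedly : ⟨t, ⟨t, t⟩⟩ — neither side's domain matches the other.
city : e — neither side's domain matches the other.
Mia — combines: Mia : ⟨⟨⟨t, e⟩, ⟨t, t⟩⟩, e⟩ takes saw : ⟨⟨t, e⟩, ⟨t, t⟩⟩ as argument, giving e.
every : t — neither side's domain matches the other.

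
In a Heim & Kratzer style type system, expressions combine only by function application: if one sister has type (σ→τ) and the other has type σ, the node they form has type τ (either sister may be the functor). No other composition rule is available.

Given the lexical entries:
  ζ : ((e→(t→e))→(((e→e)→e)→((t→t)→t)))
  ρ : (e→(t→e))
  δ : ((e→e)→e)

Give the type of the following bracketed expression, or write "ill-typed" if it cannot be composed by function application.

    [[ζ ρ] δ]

((t→t)→t)

[ζ ρ]: functor ζ : ((e→(t→e))→(((e→e)→e)→((t→t)→t))), argument ρ : (e→(t→e)); result (((e→e)→e)→((t→t)→t)).
[[ζ ρ] δ]: functor [ζ ρ] : (((e→e)→e)→((t→t)→t)), argument δ : ((e→e)→e); result ((t→t)→t).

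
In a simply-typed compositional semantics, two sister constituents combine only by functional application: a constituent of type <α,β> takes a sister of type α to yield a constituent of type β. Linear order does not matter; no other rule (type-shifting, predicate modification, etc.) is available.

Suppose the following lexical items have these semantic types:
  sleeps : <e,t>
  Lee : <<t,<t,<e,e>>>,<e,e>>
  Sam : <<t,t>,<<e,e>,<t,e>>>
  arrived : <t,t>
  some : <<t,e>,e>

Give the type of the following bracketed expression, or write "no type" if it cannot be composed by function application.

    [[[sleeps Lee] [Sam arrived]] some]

[sleeps Lee]: <e,t> and <<t,<t,<e,e>>>,<e,e>> cannot combine by function application — type clash.

no type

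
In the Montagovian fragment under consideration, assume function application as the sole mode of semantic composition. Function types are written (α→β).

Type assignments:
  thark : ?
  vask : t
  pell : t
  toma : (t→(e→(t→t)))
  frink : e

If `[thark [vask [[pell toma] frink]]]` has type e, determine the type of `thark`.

At [thark [vask [[pell toma] frink]]] (required: e): [vask [[pell toma] frink]] is t, which is not a function with range e; hence thark is the functor — type (t→e).

(t→e)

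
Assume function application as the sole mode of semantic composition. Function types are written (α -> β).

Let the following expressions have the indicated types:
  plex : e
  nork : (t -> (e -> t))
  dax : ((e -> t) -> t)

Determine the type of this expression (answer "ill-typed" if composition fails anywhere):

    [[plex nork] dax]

ill-typed

[plex nork]: e with (t -> (e -> t)) — neither is a function whose domain matches the other; composition fails here.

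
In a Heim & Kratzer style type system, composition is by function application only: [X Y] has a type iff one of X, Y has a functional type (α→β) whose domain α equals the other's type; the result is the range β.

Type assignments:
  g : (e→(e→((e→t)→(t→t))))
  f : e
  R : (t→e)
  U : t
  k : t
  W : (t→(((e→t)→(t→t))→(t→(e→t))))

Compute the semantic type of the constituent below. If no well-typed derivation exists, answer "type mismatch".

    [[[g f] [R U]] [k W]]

At [g f], g : (e→(e→((e→t)→(t→t)))) takes f : e, giving (e→((e→t)→(t→t))).
At [R U], R : (t→e) takes U : t, giving e.
At [[g f] [R U]], [g f] : (e→((e→t)→(t→t))) takes [R U] : e, giving ((e→t)→(t→t)).
At [k W], W : (t→(((e→t)→(t→t))→(t→(e→t)))) takes k : t, giving (((e→t)→(t→t))→(t→(e→t))).
At [[[g f] [R U]] [k W]], [k W] : (((e→t)→(t→t))→(t→(e→t))) takes [[g f] [R U]] : ((e→t)→(t→t)), giving (t→(e→t)).

(t→(e→t))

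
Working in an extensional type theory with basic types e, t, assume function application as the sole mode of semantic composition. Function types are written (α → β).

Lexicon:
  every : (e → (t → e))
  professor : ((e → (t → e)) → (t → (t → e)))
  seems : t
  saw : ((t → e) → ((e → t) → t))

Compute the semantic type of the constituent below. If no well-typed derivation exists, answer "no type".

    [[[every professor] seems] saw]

[every professor]: professor is ((e → (t → e)) → (t → (t → e))), every is (e → (t → e)); result (t → (t → e)).
[[every professor] seems]: [every professor] is (t → (t → e)), seems is t; result (t → e).
[[[every professor] seems] saw]: saw is ((t → e) → ((e → t) → t)), [[every professor] seems] is (t → e); result ((e → t) → t).

((e → t) → t)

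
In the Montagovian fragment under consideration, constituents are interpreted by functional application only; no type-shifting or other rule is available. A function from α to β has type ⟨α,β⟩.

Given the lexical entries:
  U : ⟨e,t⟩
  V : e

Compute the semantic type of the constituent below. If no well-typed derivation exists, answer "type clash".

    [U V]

t

[U V]: functor U : ⟨e,t⟩, argument V : e; result t.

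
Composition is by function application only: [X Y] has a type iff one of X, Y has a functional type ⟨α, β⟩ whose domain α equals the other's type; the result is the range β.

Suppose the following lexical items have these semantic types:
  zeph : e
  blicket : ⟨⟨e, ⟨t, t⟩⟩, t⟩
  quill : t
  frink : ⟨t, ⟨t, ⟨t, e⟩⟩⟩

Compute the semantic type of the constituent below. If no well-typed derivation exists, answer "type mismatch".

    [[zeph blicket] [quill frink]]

[zeph blicket]: e with ⟨⟨e, ⟨t, t⟩⟩, t⟩ — neither is a function whose domain matches the other; composition fails here.

type mismatch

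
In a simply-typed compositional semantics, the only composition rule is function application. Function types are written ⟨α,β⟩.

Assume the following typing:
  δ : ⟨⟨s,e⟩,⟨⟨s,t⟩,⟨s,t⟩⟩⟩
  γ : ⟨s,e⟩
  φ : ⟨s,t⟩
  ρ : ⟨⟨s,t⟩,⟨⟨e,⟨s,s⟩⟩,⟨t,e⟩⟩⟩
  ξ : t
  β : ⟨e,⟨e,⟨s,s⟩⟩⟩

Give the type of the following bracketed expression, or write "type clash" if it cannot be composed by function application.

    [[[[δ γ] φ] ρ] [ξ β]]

[δ γ] — δ of type ⟨⟨s,e⟩,⟨⟨s,t⟩,⟨s,t⟩⟩⟩ combines with γ of type ⟨s,e⟩: type ⟨⟨s,t⟩,⟨s,t⟩⟩.
[[δ γ] φ] — [δ γ] of type ⟨⟨s,t⟩,⟨s,t⟩⟩ combines with φ of type ⟨s,t⟩: type ⟨s,t⟩.
[[[δ γ] φ] ρ] — ρ of type ⟨⟨s,t⟩,⟨⟨e,⟨s,s⟩⟩,⟨t,e⟩⟩⟩ combines with [[δ γ] φ] of type ⟨s,t⟩: type ⟨⟨e,⟨s,s⟩⟩,⟨t,e⟩⟩.
At [ξ β]: neither t nor ⟨e,⟨e,⟨s,s⟩⟩⟩ can take the other as argument; the node is ill-typed.

type clash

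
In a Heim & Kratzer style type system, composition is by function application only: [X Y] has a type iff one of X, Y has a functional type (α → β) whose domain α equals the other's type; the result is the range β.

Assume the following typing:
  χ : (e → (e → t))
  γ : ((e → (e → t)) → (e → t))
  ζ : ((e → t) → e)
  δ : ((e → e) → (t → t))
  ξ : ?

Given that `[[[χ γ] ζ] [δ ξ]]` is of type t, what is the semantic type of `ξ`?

[[[χ γ] ζ] [δ ξ]] must have type t. The sister [[χ γ] ζ] has type e; that is not a function onto t, so [δ ξ] must be the functor, of type (e → t).
[δ ξ] must have type (e → t). The sister δ has type ((e → e) → (t → t)); that is not a function onto (e → t), so ξ must be the functor, of type (((e → e) → (t → t)) → (e → t)).

(((e → e) → (t → t)) → (e → t))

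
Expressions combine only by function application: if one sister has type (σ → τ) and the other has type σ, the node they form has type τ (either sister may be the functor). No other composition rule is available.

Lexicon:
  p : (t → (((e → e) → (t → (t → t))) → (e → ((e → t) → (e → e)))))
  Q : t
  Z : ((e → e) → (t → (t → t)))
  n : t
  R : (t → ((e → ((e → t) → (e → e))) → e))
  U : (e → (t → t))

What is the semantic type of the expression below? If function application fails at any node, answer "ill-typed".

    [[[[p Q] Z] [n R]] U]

(t → t)

[p Q] — p of type (t → (((e → e) → (t → (t → t))) → (e → ((e → t) → (e → e))))) combines with Q of type t: type (((e → e) → (t → (t → t))) → (e → ((e → t) → (e → e)))).
[[p Q] Z] — [p Q] of type (((e → e) → (t → (t → t))) → (e → ((e → t) → (e → e)))) combines with Z of type ((e → e) → (t → (t → t))): type (e → ((e → t) → (e → e))).
[n R] — R of type (t → ((e → ((e → t) → (e → e))) → e)) combines with n of type t: type ((e → ((e → t) → (e → e))) → e).
[[[p Q] Z] [n R]] — [n R] of type ((e → ((e → t) → (e → e))) → e) combines with [[p Q] Z] of type (e → ((e → t) → (e → e))): type e.
[[[[p Q] Z] [n R]] U] — U of type (e → (t → t)) combines with [[[p Q] Z] [n R]] of type e: type (t → t).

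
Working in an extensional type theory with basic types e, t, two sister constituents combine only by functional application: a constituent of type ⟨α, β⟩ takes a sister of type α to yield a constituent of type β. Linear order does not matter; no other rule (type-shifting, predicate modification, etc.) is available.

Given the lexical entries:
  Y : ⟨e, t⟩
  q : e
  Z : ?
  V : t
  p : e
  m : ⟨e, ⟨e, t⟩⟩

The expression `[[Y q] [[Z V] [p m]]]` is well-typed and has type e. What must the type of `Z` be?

[[Y q] [[Z V] [p m]]] must have type e. The sister [Y q] has type t; that is not a function onto e, so [[Z V] [p m]] must be the functor, of type ⟨t, e⟩.
[[Z V] [p m]] must have type ⟨t, e⟩. The sister [p m] has type ⟨e, t⟩; that is not a function onto ⟨t, e⟩, so [Z V] must be the functor, of type ⟨⟨e, t⟩, ⟨t, e⟩⟩.
[Z V] must have type ⟨⟨e, t⟩, ⟨t, e⟩⟩. The sister V has type t; that is not a function onto ⟨⟨e, t⟩, ⟨t, e⟩⟩, so Z must be the functor, of type ⟨t, ⟨⟨e, t⟩, ⟨t, e⟩⟩⟩.

⟨t, ⟨⟨e, t⟩, ⟨t, e⟩⟩⟩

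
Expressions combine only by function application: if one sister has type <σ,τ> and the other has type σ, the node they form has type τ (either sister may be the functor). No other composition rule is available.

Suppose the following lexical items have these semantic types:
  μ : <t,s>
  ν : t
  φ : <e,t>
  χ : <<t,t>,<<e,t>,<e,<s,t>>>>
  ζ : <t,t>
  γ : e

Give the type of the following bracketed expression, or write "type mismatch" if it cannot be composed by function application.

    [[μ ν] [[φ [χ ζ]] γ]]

At [μ ν], μ : <t,s> takes ν : t, giving s.
At [χ ζ], χ : <<t,t>,<<e,t>,<e,<s,t>>>> takes ζ : <t,t>, giving <<e,t>,<e,<s,t>>>.
At [φ [χ ζ]], [χ ζ] : <<e,t>,<e,<s,t>>> takes φ : <e,t>, giving <e,<s,t>>.
At [[φ [χ ζ]] γ], [φ [χ ζ]] : <e,<s,t>> takes γ : e, giving <s,t>.
At [[μ ν] [[φ [χ ζ]] γ]], [[φ [χ ζ]] γ] : <s,t> takes [μ ν] : s, giving t.

t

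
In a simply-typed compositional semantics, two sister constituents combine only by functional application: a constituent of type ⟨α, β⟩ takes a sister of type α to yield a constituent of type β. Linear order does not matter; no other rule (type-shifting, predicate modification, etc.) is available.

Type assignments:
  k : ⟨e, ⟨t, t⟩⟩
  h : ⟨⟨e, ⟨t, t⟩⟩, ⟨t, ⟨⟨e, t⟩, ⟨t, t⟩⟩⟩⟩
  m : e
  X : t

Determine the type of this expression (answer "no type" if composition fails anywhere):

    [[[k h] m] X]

[k h]: functor h : ⟨⟨e, ⟨t, t⟩⟩, ⟨t, ⟨⟨e, t⟩, ⟨t, t⟩⟩⟩⟩, argument k : ⟨e, ⟨t, t⟩⟩; result ⟨t, ⟨⟨e, t⟩, ⟨t, t⟩⟩⟩.
[[k h] m]: ⟨t, ⟨⟨e, t⟩, ⟨t, t⟩⟩⟩ and e cannot combine by function application — type clash.

no type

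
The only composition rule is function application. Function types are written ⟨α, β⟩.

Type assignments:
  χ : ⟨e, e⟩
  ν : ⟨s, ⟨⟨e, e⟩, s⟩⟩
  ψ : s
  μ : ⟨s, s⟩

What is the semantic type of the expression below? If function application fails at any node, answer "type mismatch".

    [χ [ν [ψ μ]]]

s

[ψ μ]: μ is ⟨s, s⟩, ψ is s; result s.
[ν [ψ μ]]: ν is ⟨s, ⟨⟨e, e⟩, s⟩⟩, [ψ μ] is s; result ⟨⟨e, e⟩, s⟩.
[χ [ν [ψ μ]]]: [ν [ψ μ]] is ⟨⟨e, e⟩, s⟩, χ is ⟨e, e⟩; result s.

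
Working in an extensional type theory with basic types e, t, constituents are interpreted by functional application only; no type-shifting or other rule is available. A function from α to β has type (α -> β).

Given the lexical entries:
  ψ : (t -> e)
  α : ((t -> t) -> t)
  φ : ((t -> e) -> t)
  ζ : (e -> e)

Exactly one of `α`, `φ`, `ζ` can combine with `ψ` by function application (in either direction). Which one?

α : ((t -> t) -> t) — neither side's domain matches the other.
φ — combines: φ : ((t -> e) -> t) takes ψ : (t -> e) as argument, giving t.
ζ : (e -> e) — neither side's domain matches the other.

φ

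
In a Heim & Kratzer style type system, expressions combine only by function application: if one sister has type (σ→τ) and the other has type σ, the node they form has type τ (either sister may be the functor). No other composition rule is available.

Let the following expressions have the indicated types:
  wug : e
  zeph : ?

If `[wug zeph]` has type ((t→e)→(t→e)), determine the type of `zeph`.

(e→((t→e)→(t→e)))

[wug zeph] must have type ((t→e)→(t→e)). The sister wug has type e; that is not a function onto ((t→e)→(t→e)), so zeph must be the functor, of type (e→((t→e)→(t→e))).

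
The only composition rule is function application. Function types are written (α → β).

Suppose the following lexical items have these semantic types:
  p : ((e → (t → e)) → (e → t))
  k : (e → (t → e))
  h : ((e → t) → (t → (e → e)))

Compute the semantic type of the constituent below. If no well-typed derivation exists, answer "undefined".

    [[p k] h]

[p k]: functor p : ((e → (t → e)) → (e → t)), argument k : (e → (t → e)); result (e → t).
[[p k] h]: functor h : ((e → t) → (t → (e → e))), argument [p k] : (e → t); result (t → (e → e)).

(t → (e → e))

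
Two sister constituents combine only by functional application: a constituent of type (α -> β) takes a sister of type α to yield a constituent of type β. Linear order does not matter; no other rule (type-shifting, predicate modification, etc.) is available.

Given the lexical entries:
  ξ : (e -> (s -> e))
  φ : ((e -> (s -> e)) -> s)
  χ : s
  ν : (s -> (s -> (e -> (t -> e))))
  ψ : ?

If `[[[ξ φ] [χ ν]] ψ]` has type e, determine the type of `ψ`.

((e -> (t -> e)) -> e)

At [[[ξ φ] [χ ν]] ψ] (required: e): [[ξ φ] [χ ν]] is (e -> (t -> e)), which is not a function with range e; hence ψ is the functor — type ((e -> (t -> e)) -> e).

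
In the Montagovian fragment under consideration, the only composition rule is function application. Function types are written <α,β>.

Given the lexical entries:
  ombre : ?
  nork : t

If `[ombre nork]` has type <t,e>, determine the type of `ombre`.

At [ombre nork] (required: <t,e>): nork is t, which is not a function with range <t,e>; hence ombre is the functor — type <t,<t,e>>.

<t,<t,e>>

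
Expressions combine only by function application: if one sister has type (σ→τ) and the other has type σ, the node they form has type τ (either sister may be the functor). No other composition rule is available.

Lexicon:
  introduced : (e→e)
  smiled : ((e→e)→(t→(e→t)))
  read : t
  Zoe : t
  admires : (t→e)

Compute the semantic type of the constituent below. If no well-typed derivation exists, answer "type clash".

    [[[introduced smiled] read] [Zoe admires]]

[introduced smiled]: functor smiled : ((e→e)→(t→(e→t))), argument introduced : (e→e); result (t→(e→t)).
[[introduced smiled] read]: functor [introduced smiled] : (t→(e→t)), argument read : t; result (e→t).
[Zoe admires]: functor admires : (t→e), argument Zoe : t; result e.
[[[introduced smiled] read] [Zoe admires]]: functor [[introduced smiled] read] : (e→t), argument [Zoe admires] : e; result t.

t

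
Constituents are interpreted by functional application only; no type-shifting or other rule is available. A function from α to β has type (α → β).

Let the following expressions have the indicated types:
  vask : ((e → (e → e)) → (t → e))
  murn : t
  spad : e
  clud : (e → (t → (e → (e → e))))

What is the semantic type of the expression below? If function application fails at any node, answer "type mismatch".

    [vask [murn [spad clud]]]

(t → e)

At [spad clud], clud : (e → (t → (e → (e → e)))) takes spad : e, giving (t → (e → (e → e))).
At [murn [spad clud]], [spad clud] : (t → (e → (e → e))) takes murn : t, giving (e → (e → e)).
At [vask [murn [spad clud]]], vask : ((e → (e → e)) → (t → e)) takes [murn [spad clud]] : (e → (e → e)), giving (t → e).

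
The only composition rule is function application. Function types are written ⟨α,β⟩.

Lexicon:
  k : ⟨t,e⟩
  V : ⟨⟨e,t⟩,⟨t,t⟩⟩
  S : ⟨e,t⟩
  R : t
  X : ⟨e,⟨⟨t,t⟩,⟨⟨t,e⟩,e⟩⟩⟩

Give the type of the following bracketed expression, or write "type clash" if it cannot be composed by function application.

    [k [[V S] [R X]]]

type clash

[V S]: ⟨⟨e,t⟩,⟨t,t⟩⟩ applied to ⟨e,t⟩ yields ⟨t,t⟩.
At [R X]: neither t nor ⟨e,⟨⟨t,t⟩,⟨⟨t,e⟩,e⟩⟩⟩ can take the other as argument; the node is ill-typed.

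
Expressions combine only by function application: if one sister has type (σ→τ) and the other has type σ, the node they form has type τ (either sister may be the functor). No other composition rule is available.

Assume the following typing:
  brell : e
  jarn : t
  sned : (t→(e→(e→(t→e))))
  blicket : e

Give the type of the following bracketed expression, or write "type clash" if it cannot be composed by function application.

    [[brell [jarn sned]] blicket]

At [jarn sned], sned : (t→(e→(e→(t→e)))) takes jarn : t, giving (e→(e→(t→e))).
At [brell [jarn sned]], [jarn sned] : (e→(e→(t→e))) takes brell : e, giving (e→(t→e)).
At [[brell [jarn sned]] blicket], [brell [jarn sned]] : (e→(t→e)) takes blicket : e, giving (t→e).

(t→e)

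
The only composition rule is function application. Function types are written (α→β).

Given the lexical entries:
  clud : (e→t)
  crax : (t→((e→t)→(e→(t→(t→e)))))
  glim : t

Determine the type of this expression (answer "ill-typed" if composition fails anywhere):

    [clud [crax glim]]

[crax glim]: functor crax : (t→((e→t)→(e→(t→(t→e))))), argument glim : t; result ((e→t)→(e→(t→(t→e)))).
[clud [crax glim]]: functor [crax glim] : ((e→t)→(e→(t→(t→e)))), argument clud : (e→t); result (e→(t→(t→e))).

(e→(t→(t→e)))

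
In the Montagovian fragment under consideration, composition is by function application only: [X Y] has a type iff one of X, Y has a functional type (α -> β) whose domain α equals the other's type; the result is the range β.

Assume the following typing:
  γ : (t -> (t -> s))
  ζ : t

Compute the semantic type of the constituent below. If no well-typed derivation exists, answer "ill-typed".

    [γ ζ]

(t -> s)

[γ ζ]: γ is (t -> (t -> s)), ζ is t; result (t -> s).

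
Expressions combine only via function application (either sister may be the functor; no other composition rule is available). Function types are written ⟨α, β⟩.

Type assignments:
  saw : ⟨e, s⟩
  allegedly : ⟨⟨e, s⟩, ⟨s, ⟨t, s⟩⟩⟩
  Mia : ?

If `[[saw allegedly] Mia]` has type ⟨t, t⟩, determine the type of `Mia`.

[[saw allegedly] Mia] must have type ⟨t, t⟩. The sister [saw allegedly] has type ⟨s, ⟨t, s⟩⟩; that is not a function onto ⟨t, t⟩, so Mia must be the functor, of type ⟨⟨s, ⟨t, s⟩⟩, ⟨t, t⟩⟩.

⟨⟨s, ⟨t, s⟩⟩, ⟨t, t⟩⟩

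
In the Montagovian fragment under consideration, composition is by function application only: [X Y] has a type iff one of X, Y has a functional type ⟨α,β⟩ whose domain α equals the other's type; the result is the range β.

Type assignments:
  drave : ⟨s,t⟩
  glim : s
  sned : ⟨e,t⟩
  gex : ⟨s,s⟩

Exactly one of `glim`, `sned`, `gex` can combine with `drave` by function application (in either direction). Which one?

glim

glim — combines: drave : ⟨s,t⟩ takes glim : s as argument, giving t.
sned : ⟨e,t⟩ — no; drave wants s, and sned wants e.
gex : ⟨s,s⟩ — no; drave wants s, and gex wants s.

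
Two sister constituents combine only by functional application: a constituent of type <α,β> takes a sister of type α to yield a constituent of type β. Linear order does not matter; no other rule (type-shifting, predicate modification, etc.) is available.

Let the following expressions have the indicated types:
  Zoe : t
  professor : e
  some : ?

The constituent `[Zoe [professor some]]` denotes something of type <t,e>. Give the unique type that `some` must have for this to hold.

<e,<t,<t,e>>>

For [Zoe [professor some]] to have type <t,e> with Zoe of type t, [professor some] must be the function: [professor some] : <t,<t,e>>.
For [professor some] to have type <t,<t,e>> with professor of type e, some must be the function: some : <e,<t,<t,e>>>.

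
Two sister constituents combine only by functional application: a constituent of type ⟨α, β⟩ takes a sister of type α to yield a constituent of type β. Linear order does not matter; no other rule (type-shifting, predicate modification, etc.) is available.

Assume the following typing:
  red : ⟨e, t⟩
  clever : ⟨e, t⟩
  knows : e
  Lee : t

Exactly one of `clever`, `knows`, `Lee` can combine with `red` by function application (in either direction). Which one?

clever : ⟨e, t⟩ — neither side's domain matches the other.
knows — combines: red : ⟨e, t⟩ takes knows : e as argument, giving t.
Lee : t — neither side's domain matches the other.

knows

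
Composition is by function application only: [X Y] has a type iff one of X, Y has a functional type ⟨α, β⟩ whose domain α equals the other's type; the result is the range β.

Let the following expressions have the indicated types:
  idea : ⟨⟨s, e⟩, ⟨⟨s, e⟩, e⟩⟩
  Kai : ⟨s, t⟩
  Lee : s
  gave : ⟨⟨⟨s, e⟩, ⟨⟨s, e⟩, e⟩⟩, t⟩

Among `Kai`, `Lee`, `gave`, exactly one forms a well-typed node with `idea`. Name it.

Kai : ⟨s, t⟩ — no; idea wants ⟨s, e⟩, and Kai wants s.
Lee : s — no; idea wants ⟨s, e⟩, and Lee wants nothing (atomic).
gave — combines: gave : ⟨⟨⟨s, e⟩, ⟨⟨s, e⟩, e⟩⟩, t⟩ takes idea : ⟨⟨s, e⟩, ⟨⟨s, e⟩, e⟩⟩ as argument, giving t.

gave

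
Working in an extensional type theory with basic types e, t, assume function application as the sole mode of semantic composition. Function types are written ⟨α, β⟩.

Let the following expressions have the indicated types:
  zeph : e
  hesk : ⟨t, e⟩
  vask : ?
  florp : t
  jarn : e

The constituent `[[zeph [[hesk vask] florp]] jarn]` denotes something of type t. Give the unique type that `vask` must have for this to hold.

⟨⟨t, e⟩, ⟨t, ⟨e, ⟨e, t⟩⟩⟩⟩

For [[zeph [[hesk vask] florp]] jarn] to have type t with jarn of type e, [zeph [[hesk vask] florp]] must be the function: [zeph [[hesk vask] florp]] : ⟨e, t⟩.
For [zeph [[hesk vask] florp]] to have type ⟨e, t⟩ with zeph of type e, [[hesk vask] florp] must be the function: [[hesk vask] florp] : ⟨e, ⟨e, t⟩⟩.
For [[hesk vask] florp] to have type ⟨e, ⟨e, t⟩⟩ with florp of type t, [hesk vask] must be the function: [hesk vask] : ⟨t, ⟨e, ⟨e, t⟩⟩⟩.
For [hesk vask] to have type ⟨t, ⟨e, ⟨e, t⟩⟩⟩ with hesk of type ⟨t, e⟩, vask must be the function: vask : ⟨⟨t, e⟩, ⟨t, ⟨e, ⟨e, t⟩⟩⟩⟩.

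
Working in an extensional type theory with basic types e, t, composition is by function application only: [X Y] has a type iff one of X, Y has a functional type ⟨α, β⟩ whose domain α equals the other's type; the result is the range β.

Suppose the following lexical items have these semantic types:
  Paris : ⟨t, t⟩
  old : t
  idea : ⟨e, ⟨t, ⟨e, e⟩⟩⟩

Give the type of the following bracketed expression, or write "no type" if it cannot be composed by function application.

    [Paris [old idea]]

no type

At [old idea]: neither t nor ⟨e, ⟨t, ⟨e, e⟩⟩⟩ can take the other as argument; the node is ill-typed.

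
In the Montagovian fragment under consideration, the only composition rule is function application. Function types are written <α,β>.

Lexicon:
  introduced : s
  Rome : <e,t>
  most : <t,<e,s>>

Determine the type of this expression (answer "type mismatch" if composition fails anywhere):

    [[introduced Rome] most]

[introduced Rome]: s and <e,t> cannot combine by function application — type clash.

type mismatch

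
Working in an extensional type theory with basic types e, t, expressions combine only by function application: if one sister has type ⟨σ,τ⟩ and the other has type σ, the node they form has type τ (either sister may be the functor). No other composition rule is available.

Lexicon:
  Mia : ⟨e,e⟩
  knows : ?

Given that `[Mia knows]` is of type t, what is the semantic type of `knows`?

At [Mia knows] (required: t): Mia is ⟨e,e⟩, which is not a function with range t; hence knows is the functor — type ⟨⟨e,e⟩,t⟩.

⟨⟨e,e⟩,t⟩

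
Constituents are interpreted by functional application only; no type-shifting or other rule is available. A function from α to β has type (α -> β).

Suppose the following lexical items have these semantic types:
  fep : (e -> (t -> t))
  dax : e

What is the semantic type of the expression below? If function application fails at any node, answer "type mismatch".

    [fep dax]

[fep dax]: functor fep : (e -> (t -> t)), argument dax : e; result (t -> t).

(t -> t)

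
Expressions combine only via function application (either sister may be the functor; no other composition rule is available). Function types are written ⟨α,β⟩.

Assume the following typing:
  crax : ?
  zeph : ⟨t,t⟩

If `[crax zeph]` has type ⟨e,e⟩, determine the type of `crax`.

⟨⟨t,t⟩,⟨e,e⟩⟩

[crax zeph] must have type ⟨e,e⟩. The sister zeph has type ⟨t,t⟩; that is not a function onto ⟨e,e⟩, so crax must be the functor, of type ⟨⟨t,t⟩,⟨e,e⟩⟩.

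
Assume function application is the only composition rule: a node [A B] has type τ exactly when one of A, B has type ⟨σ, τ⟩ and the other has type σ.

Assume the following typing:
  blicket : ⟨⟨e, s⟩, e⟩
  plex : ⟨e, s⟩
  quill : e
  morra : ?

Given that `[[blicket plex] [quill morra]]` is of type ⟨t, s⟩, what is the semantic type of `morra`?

⟨e, ⟨e, ⟨t, s⟩⟩⟩

[[blicket plex] [quill morra]] is required to be ⟨t, s⟩. [blicket plex] : e cannot yield ⟨t, s⟩ as functor, so [quill morra] : ⟨e, ⟨t, s⟩⟩.
[quill morra] is required to be ⟨e, ⟨t, s⟩⟩. quill : e cannot yield ⟨e, ⟨t, s⟩⟩ as functor, so morra : ⟨e, ⟨e, ⟨t, s⟩⟩⟩.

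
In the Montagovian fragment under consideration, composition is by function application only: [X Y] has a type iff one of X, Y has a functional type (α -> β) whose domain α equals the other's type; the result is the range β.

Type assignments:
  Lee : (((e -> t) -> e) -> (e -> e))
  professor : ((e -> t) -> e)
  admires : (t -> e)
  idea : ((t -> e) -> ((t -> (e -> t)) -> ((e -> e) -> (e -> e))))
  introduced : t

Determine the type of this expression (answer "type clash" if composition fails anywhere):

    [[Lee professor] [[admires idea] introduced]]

type clash

[Lee professor]: functor Lee : (((e -> t) -> e) -> (e -> e)), argument professor : ((e -> t) -> e); result (e -> e).
[admires idea]: functor idea : ((t -> e) -> ((t -> (e -> t)) -> ((e -> e) -> (e -> e)))), argument admires : (t -> e); result ((t -> (e -> t)) -> ((e -> e) -> (e -> e))).
[[admires idea] introduced]: ((t -> (e -> t)) -> ((e -> e) -> (e -> e))) with t — neither is a function whose domain matches the other; composition fails here.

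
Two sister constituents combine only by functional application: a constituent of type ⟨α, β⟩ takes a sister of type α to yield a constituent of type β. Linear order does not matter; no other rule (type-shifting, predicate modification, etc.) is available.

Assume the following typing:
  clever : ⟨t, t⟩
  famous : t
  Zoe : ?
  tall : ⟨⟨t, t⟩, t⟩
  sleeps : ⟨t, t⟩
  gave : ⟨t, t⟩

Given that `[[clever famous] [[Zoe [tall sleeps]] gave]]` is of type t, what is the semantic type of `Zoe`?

[[clever famous] [[Zoe [tall sleeps]] gave]] is required to be t. [clever famous] : t cannot yield t as functor, so [[Zoe [tall sleeps]] gave] : ⟨t, t⟩.
[[Zoe [tall sleeps]] gave] is required to be ⟨t, t⟩. gave : ⟨t, t⟩ cannot yield ⟨t, t⟩ as functor, so [Zoe [tall sleeps]] : ⟨⟨t, t⟩, ⟨t, t⟩⟩.
[Zoe [tall sleeps]] is required to be ⟨⟨t, t⟩, ⟨t, t⟩⟩. [tall sleeps] : t cannot yield ⟨⟨t, t⟩, ⟨t, t⟩⟩ as functor, so Zoe : ⟨t, ⟨⟨t, t⟩, ⟨t, t⟩⟩⟩.

⟨t, ⟨⟨t, t⟩, ⟨t, t⟩⟩⟩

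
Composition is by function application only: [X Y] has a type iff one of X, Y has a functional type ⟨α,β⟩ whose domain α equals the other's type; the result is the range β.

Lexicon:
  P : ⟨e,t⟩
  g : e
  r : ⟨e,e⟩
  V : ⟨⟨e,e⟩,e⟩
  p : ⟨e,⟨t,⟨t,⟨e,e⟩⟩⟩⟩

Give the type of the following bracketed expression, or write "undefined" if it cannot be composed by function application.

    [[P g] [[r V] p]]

⟨t,⟨e,e⟩⟩

[P g]: functor P : ⟨e,t⟩, argument g : e; result t.
[r V]: functor V : ⟨⟨e,e⟩,e⟩, argument r : ⟨e,e⟩; result e.
[[r V] p]: functor p : ⟨e,⟨t,⟨t,⟨e,e⟩⟩⟩⟩, argument [r V] : e; result ⟨t,⟨t,⟨e,e⟩⟩⟩.
[[P g] [[r V] p]]: functor [[r V] p] : ⟨t,⟨t,⟨e,e⟩⟩⟩, argument [P g] : t; result ⟨t,⟨e,e⟩⟩.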